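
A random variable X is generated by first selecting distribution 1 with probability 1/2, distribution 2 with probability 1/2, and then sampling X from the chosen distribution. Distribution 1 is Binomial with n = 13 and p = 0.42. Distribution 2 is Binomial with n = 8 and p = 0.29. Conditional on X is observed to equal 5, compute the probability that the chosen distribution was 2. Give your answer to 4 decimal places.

Likelihoods P(X=5 | ·): 1: 0.215402; 2: 0.0411105.
Posterior ∝ prior × likelihood. Numerator for 2: 0.5·0.0411105 = 0.0205553.
Normalizing constant: 0.5·0.215402 + 0.5·0.0411105 = 0.128256.
P(2 | observation) = 0.0205553 / 0.128256 = 0.160267.

0.1603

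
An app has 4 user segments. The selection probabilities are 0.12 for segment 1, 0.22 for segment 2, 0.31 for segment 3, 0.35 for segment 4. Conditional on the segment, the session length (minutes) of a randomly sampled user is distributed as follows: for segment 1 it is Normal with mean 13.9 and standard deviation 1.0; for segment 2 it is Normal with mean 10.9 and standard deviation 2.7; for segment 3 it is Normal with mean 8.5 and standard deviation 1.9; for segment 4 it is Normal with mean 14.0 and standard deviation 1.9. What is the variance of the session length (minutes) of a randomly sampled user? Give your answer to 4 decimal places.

Per component, 1: μ=13.9, E[X²]=194.21; 2: μ=10.9, E[X²]=126.1; 3: μ=8.5, E[X²]=75.86; 4: μ=14, E[X²]=199.61.
E[X] = 0.12·13.9 + 0.22·10.9 + 0.31·8.5 + 0.35·14 = 11.601.
E[X²] = 0.12·194.21 + 0.22·126.1 + 0.31·75.86 + 0.35·199.61 = 144.427.
Var(X) = E[X²] − (E[X])² = 144.427 − 134.583 = 9.8441.

9.8441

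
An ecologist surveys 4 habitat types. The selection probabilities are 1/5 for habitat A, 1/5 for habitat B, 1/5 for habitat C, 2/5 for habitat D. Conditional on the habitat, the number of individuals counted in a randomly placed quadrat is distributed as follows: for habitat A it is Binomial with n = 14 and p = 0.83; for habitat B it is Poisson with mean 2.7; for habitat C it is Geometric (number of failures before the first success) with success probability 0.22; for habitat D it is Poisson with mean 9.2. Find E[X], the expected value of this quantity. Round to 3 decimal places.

Component means — A: 11.62; B: 2.7; C: 3.54545; D: 9.2.
E[X] = 0.2·11.62 + 0.2·2.7 + 0.2·3.54545 + 0.4·9.2 = 7.25309.

7.253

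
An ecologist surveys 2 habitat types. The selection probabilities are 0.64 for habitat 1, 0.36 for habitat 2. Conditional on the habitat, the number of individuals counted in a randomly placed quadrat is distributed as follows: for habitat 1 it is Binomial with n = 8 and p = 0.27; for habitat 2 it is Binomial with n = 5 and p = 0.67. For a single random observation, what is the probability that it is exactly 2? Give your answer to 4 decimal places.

Conditional on each habitat, P(X = 2): 1: 0.308903; 2: 0.161321.
By total probability, P(X = 2) = 0.64·0.308903 + 0.36·0.161321 = 0.255774.

0.2558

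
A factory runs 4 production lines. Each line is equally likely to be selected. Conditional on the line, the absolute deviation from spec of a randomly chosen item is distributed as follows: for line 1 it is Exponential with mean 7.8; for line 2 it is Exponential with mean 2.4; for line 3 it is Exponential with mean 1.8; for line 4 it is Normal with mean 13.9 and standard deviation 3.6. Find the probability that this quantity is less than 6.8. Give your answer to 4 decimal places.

Conditional on each line, P(X < 6.8): 1: 0.5818; 2: 0.941184; 3: 0.977127; 4: 0.0242921.
By total probability, P(X < 6.8) = 0.25·0.5818 + 0.25·0.941184 + 0.25·0.977127 + 0.25·0.0242921 = 0.6311.

0.6311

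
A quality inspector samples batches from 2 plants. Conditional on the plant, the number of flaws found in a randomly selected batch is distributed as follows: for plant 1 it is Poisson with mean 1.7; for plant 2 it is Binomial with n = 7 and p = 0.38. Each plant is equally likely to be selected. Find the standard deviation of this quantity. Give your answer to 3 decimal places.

1.380

Per component, 1: μ=1.7, E[X²]=4.59; 2: μ=2.66, E[X²]=8.7248.
E[X] = 0.5·1.7 + 0.5·2.66 = 2.18.
E[X²] = 0.5·4.59 + 0.5·8.7248 = 6.6574.
Var(X) = E[X²] − (E[X])² = 6.6574 − 4.7524 = 1.905.
SD(X) = √1.905 = 1.38022.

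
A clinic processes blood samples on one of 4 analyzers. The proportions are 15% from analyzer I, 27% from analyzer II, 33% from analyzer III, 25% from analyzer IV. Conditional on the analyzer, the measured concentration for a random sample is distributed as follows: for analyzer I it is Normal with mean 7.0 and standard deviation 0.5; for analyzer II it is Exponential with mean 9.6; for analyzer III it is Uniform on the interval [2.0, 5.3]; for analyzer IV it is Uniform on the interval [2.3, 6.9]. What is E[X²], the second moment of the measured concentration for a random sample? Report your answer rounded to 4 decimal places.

For each component E[X²] = Var + (mean)², giving I: 49.25; II: 184.32; III: 14.23; IV: 22.9233.
Overall E[X²] = 0.15·49.25 + 0.27·184.32 + 0.33·14.23 + 0.25·22.9233 = 67.5806.

67.5806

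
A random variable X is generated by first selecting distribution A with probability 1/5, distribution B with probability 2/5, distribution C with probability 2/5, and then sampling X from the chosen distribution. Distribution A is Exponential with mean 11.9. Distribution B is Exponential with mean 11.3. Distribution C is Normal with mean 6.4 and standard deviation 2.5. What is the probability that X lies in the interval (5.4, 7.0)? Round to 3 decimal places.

Conditional on each component, P(5.4 < X < 7.0): A: 0.0799151; B: 0.0818689; C: 0.250257.
By total probability, P(5.4 < X < 7.0) = 0.2·0.0799151 + 0.4·0.0818689 + 0.4·0.250257 = 0.148833.

0.149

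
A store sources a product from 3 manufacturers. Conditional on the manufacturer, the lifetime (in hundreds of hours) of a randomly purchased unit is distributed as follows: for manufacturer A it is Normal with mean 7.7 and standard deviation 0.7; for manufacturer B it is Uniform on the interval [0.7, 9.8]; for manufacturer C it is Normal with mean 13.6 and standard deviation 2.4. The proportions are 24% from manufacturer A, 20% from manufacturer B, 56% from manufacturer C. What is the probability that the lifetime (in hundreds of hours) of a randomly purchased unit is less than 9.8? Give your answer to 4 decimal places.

0.4714

Conditional on each manufacturer, P(X < 9.8): A: 0.99865; B: 1; C: 0.0566728.
By total probability, P(X < 9.8) = 0.24·0.99865 + 0.2·1 + 0.56·0.0566728 = 0.471413.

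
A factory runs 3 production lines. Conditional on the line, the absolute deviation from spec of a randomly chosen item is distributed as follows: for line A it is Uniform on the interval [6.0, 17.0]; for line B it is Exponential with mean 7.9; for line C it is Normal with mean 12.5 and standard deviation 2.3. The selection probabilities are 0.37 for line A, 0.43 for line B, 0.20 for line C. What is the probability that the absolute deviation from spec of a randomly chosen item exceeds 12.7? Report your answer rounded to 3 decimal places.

Conditional on each line, P(X > 12.7): A: 0.390909; B: 0.200369; C: 0.465353.
By total probability, P(X > 12.7) = 0.37·0.390909 + 0.43·0.200369 + 0.2·0.465353 = 0.323866.

0.324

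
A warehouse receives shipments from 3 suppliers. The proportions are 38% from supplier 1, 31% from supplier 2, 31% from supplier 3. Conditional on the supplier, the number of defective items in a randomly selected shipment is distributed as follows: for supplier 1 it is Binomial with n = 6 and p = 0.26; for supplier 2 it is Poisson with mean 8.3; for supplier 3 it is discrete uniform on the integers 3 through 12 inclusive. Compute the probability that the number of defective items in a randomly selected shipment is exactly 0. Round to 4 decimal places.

Conditional on each supplier, P(X = 0): 1: 0.164206; 2: 0.000248517; 3: 0.
By total probability, P(X = 0) = 0.38·0.164206 + 0.31·0.000248517 + 0.31·0 = 0.0624755.

0.0625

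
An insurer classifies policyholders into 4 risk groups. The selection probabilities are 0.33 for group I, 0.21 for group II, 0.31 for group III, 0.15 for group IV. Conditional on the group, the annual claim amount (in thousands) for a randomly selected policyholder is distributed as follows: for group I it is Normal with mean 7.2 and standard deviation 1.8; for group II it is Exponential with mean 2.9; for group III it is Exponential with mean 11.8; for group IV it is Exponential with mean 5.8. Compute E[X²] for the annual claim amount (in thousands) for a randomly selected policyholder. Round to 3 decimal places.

For each component E[X²] = Var + (mean)², giving I: 55.08; II: 16.82; III: 278.48; IV: 67.28.
Overall E[X²] = 0.33·55.08 + 0.21·16.82 + 0.31·278.48 + 0.15·67.28 = 118.129.

118.129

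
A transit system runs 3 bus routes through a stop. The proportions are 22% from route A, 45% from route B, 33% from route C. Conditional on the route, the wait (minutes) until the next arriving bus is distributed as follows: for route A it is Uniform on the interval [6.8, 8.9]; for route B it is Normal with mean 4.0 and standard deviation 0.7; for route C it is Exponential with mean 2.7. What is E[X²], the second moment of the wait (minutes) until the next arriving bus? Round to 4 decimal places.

For each component E[X²] = Var + (mean)², giving A: 61.99; B: 16.49; C: 14.58.
Overall E[X²] = 0.22·61.99 + 0.45·16.49 + 0.33·14.58 = 25.8697.

25.8697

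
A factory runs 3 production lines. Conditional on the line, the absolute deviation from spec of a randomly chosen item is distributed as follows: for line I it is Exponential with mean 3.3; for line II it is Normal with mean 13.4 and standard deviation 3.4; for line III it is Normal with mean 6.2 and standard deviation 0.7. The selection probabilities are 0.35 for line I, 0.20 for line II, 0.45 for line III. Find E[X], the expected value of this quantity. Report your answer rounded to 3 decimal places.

Component means — I: 3.3; II: 13.4; III: 6.2.
E[X] = 0.35·3.3 + 0.2·13.4 + 0.45·6.2 = 6.625.

6.625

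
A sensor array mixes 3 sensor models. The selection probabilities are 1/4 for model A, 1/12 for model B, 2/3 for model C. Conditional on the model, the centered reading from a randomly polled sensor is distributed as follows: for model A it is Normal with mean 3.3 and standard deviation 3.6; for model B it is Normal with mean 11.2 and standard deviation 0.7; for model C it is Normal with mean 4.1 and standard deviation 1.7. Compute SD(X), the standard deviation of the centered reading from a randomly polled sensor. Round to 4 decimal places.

3.0684

Per component, A: μ=3.3, E[X²]=23.85; B: μ=11.2, E[X²]=125.93; C: μ=4.1, E[X²]=19.7.
E[X] = 0.25·3.3 + 0.0833333·11.2 + 0.666667·4.1 = 4.49167.
E[X²] = 0.25·23.85 + 0.0833333·125.93 + 0.666667·19.7 = 29.59.
Var(X) = E[X²] − (E[X])² = 29.59 − 20.1751 = 9.41493.
SD(X) = √9.41493 = 3.06838.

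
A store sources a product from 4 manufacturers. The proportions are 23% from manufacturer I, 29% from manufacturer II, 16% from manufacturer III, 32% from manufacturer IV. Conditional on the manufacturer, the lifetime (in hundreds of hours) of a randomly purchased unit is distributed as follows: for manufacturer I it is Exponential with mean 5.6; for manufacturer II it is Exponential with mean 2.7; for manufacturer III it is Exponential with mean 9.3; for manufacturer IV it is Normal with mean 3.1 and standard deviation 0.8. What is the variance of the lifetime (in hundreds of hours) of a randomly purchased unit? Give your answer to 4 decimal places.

Per component, I: μ=5.6, E[X²]=62.72; II: μ=2.7, E[X²]=14.58; III: μ=9.3, E[X²]=172.98; IV: μ=3.1, E[X²]=10.25.
E[X] = 0.23·5.6 + 0.29·2.7 + 0.16·9.3 + 0.32·3.1 = 4.551.
E[X²] = 0.23·62.72 + 0.29·14.58 + 0.16·172.98 + 0.32·10.25 = 49.6106.
Var(X) = E[X²] − (E[X])² = 49.6106 − 20.7116 = 28.899.

28.8990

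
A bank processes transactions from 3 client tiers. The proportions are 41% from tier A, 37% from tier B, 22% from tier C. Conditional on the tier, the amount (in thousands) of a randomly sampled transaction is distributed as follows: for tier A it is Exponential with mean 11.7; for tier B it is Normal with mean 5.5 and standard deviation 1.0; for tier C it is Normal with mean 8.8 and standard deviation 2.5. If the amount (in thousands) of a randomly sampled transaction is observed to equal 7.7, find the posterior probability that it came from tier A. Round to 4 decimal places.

Likelihoods f(7.7 | ·): A: 0.0442585; B: 0.0354746; C: 0.144854.
Posterior ∝ prior × likelihood. Numerator for A: 0.41·0.0442585 = 0.018146.
Normalizing constant: 0.41·0.0442585 + 0.37·0.0354746 + 0.22·0.144854 = 0.0631394.
P(A | observation) = 0.018146 / 0.0631394 = 0.287395.

0.2874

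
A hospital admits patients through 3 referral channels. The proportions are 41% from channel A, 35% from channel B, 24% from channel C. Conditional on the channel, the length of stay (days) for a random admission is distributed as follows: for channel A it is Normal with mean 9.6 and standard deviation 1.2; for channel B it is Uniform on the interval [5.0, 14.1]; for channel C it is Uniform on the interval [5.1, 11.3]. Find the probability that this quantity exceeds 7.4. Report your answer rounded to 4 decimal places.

0.8050

Conditional on each channel, P(X > 7.4): A: 0.966623; B: 0.736264; C: 0.629032.
By total probability, P(X > 7.4) = 0.41·0.966623 + 0.35·0.736264 + 0.24·0.629032 = 0.804976.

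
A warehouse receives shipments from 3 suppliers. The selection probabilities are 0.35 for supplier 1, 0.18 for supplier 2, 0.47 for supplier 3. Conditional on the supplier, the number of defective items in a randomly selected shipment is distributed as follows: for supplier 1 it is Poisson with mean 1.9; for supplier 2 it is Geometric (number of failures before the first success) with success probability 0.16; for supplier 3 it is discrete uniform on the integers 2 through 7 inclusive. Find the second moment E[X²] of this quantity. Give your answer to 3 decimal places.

For each component E[X²] = Var + (mean)², giving 1: 5.51; 2: 60.375; 3: 23.1667.
Overall E[X²] = 0.35·5.51 + 0.18·60.375 + 0.47·23.1667 = 23.6843.

23.684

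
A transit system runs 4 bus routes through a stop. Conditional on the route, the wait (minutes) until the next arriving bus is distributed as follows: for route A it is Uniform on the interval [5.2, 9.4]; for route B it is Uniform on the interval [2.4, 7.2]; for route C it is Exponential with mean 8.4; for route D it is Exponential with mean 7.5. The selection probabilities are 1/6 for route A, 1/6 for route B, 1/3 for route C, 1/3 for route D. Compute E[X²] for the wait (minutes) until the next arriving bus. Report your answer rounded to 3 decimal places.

97.827

For each component E[X²] = Var + (mean)², giving A: 54.76; B: 24.96; C: 141.12; D: 112.5.
Overall E[X²] = 0.166667·54.76 + 0.166667·24.96 + 0.333333·141.12 + 0.333333·112.5 = 97.8267.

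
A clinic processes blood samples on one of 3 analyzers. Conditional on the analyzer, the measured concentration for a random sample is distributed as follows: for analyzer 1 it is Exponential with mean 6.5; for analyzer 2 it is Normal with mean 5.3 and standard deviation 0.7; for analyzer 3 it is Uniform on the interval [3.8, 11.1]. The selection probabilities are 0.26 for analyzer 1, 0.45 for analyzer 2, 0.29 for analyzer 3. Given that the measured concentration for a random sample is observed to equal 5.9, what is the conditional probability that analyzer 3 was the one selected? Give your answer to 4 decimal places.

Likelihoods f(5.9 | ·): 1: 0.0620699; 2: 0.394707; 3: 0.136986.
Posterior ∝ prior × likelihood. Numerator for 3: 0.29·0.136986 = 0.039726.
Normalizing constant: 0.26·0.0620699 + 0.45·0.394707 + 0.29·0.136986 = 0.233483.
P(3 | observation) = 0.039726 / 0.233483 = 0.170146.

0.1701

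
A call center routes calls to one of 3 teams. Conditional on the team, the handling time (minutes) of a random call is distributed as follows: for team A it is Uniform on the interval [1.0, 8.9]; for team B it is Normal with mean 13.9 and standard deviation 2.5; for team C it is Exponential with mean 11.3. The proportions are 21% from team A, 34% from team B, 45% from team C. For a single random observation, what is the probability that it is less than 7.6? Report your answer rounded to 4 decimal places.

0.3978

Conditional on each team, P(X < 7.6): A: 0.835443; B: 0.00586774; C: 0.489603.
By total probability, P(X < 7.6) = 0.21·0.835443 + 0.34·0.00586774 + 0.45·0.489603 = 0.397759.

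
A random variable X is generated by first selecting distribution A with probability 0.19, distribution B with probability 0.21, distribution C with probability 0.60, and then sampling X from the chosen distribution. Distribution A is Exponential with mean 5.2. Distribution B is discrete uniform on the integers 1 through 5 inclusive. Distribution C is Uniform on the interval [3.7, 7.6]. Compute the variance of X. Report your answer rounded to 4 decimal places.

Per component, A: μ=5.2, E[X²]=54.08; B: μ=3, E[X²]=11; C: μ=5.65, E[X²]=33.19.
E[X] = 0.19·5.2 + 0.21·3 + 0.6·5.65 = 5.008.
E[X²] = 0.19·54.08 + 0.21·11 + 0.6·33.19 = 32.4992.
Var(X) = E[X²] − (E[X])² = 32.4992 − 25.0801 = 7.41914.

7.4191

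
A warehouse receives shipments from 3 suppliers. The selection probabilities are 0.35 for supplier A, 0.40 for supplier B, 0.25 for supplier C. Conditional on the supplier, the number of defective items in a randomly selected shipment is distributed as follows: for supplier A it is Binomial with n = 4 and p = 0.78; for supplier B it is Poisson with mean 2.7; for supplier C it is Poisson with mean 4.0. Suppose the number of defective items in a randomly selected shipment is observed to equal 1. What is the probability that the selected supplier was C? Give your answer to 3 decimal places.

0.179

Likelihoods P(X=1 | ·): A: 0.0332218; B: 0.181455; C: 0.0732626.
Posterior ∝ prior × likelihood. Numerator for C: 0.25·0.0732626 = 0.0183156.
Normalizing constant: 0.35·0.0332218 + 0.4·0.181455 + 0.25·0.0732626 = 0.102525.
P(C | observation) = 0.0183156 / 0.102525 = 0.178645.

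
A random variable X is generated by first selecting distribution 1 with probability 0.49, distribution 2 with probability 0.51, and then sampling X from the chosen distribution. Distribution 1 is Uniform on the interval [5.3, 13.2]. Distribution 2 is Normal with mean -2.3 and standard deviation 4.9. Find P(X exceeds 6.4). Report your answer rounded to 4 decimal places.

0.4411

Conditional on each component, P(X > 6.4): 1: 0.860759; 2: 0.0379068.
By total probability, P(X > 6.4) = 0.49·0.860759 + 0.51·0.0379068 = 0.441105.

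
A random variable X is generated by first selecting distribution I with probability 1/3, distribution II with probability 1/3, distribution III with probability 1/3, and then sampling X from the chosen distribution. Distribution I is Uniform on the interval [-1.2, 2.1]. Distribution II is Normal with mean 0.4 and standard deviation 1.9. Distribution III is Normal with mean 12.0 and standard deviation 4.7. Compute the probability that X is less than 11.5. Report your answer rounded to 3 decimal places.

0.819

Conditional on each component, P(X < 11.5): I: 1; II: 1; III: 0.457639.
By total probability, P(X < 11.5) = 0.333333·1 + 0.333333·1 + 0.333333·0.457639 = 0.819213.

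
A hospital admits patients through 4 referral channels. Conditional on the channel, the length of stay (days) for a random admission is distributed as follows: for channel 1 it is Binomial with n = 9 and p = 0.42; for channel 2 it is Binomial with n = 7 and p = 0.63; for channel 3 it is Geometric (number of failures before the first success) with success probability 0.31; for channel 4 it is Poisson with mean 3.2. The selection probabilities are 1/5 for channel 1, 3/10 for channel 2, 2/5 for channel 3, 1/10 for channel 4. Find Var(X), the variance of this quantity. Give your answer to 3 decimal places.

Per component, 1: μ=3.78, E[X²]=16.4808; 2: μ=4.41, E[X²]=21.0798; 3: μ=2.22581, E[X²]=12.1342; 4: μ=3.2, E[X²]=13.44.
E[X] = 0.2·3.78 + 0.3·4.41 + 0.4·2.22581 + 0.1·3.2 = 3.28932.
E[X²] = 0.2·16.4808 + 0.3·21.0798 + 0.4·12.1342 + 0.1·13.44 = 15.8178.
Var(X) = E[X²] − (E[X])² = 15.8178 − 10.8196 = 4.99815.

4.998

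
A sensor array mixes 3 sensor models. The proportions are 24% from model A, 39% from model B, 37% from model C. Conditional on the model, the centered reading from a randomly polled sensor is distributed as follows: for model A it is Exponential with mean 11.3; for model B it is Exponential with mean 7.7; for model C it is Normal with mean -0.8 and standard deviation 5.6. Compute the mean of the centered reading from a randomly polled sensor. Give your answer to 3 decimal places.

5.419

Component means — A: 11.3; B: 7.7; C: -0.8.
E[X] = 0.24·11.3 + 0.39·7.7 + 0.37·-0.8 = 5.419.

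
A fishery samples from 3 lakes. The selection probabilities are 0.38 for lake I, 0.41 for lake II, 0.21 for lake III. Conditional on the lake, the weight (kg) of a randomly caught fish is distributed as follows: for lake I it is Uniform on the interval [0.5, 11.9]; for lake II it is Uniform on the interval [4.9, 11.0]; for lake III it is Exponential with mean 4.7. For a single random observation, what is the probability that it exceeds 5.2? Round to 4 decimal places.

Conditional on each lake, P(X > 5.2): I: 0.587719; II: 0.95082; III: 0.330753.
By total probability, P(X > 5.2) = 0.38·0.587719 + 0.41·0.95082 + 0.21·0.330753 = 0.682628.

0.6826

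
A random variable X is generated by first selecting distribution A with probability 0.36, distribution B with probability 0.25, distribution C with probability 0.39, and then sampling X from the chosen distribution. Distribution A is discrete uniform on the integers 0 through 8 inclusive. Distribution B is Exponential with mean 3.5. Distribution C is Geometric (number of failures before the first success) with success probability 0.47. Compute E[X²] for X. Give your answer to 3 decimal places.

15.717

For each component E[X²] = Var + (mean)², giving A: 22.6667; B: 24.5; C: 3.67089.
Overall E[X²] = 0.36·22.6667 + 0.25·24.5 + 0.39·3.67089 = 15.7166.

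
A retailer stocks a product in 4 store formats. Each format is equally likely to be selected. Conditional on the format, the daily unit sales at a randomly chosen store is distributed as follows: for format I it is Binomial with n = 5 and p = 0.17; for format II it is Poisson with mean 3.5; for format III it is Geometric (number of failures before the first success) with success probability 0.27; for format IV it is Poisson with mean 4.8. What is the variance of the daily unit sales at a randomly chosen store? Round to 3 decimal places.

6.804

Per component, I: μ=0.85, E[X²]=1.428; II: μ=3.5, E[X²]=15.75; III: μ=2.7037, E[X²]=17.3237; IV: μ=4.8, E[X²]=27.84.
E[X] = 0.25·0.85 + 0.25·3.5 + 0.25·2.7037 + 0.25·4.8 = 2.96343.
E[X²] = 0.25·1.428 + 0.25·15.75 + 0.25·17.3237 + 0.25·27.84 = 15.5854.
Var(X) = E[X²] − (E[X])² = 15.5854 − 8.78189 = 6.80354.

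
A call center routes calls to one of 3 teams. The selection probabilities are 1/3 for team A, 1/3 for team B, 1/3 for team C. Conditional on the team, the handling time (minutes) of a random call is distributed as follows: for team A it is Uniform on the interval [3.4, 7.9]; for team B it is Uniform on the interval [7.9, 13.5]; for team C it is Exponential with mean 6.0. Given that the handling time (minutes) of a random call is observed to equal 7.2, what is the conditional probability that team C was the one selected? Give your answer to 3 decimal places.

Likelihoods f(7.2 | ·): A: 0.222222; B: 0; C: 0.050199.
Posterior ∝ prior × likelihood. Numerator for C: 0.333333·0.050199 = 0.016733.
Normalizing constant: 0.333333·0.222222 + 0.333333·0 + 0.333333·0.050199 = 0.0908071.
P(C | observation) = 0.016733 / 0.0908071 = 0.18427.

0.184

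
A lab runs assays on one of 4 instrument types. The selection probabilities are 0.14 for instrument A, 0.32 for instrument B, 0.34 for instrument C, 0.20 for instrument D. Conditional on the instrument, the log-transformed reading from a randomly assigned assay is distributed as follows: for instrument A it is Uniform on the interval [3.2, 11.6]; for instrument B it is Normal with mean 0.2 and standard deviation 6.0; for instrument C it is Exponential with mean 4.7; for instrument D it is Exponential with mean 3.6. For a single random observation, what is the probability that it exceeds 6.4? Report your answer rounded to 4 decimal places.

Conditional on each instrument, P(X > 6.4): A: 0.619048; B: 0.150724; C: 0.256224; D: 0.169013.
By total probability, P(X > 6.4) = 0.14·0.619048 + 0.32·0.150724 + 0.34·0.256224 + 0.2·0.169013 = 0.255817.

0.2558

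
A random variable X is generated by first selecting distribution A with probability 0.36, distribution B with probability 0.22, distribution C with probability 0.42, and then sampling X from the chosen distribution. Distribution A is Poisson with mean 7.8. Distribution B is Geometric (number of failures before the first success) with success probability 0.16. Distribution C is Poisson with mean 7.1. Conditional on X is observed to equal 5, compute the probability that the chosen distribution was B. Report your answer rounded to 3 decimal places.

Likelihoods P(X=5 | ·): A: 0.0985814; B: 0.0669139; C: 0.124057.
Posterior ∝ prior × likelihood. Numerator for B: 0.22·0.0669139 = 0.0147211.
Normalizing constant: 0.36·0.0985814 + 0.22·0.0669139 + 0.42·0.124057 = 0.102314.
P(B | observation) = 0.0147211 / 0.102314 = 0.143881.

0.144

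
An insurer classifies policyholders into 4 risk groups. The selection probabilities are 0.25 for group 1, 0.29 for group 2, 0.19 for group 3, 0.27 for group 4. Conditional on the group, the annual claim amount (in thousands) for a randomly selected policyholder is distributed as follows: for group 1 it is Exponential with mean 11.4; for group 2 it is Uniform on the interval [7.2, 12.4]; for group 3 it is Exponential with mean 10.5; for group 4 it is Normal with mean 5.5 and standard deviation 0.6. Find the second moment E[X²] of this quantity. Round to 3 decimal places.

For each component E[X²] = Var + (mean)², giving 1: 259.92; 2: 98.2933; 3: 220.5; 4: 30.61.
Overall E[X²] = 0.25·259.92 + 0.29·98.2933 + 0.19·220.5 + 0.27·30.61 = 143.645.

143.645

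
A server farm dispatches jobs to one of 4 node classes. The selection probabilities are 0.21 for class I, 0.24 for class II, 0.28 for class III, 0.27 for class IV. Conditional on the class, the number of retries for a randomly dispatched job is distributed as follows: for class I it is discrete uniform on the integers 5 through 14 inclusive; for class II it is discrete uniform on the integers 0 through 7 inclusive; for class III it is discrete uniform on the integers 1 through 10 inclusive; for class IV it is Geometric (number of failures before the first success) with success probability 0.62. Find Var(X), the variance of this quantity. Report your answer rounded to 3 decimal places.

Per component, I: μ=9.5, E[X²]=98.5; II: μ=3.5, E[X²]=17.5; III: μ=5.5, E[X²]=38.5; IV: μ=0.612903, E[X²]=1.3642.
E[X] = 0.21·9.5 + 0.24·3.5 + 0.28·5.5 + 0.27·0.612903 = 4.54048.
E[X²] = 0.21·98.5 + 0.24·17.5 + 0.28·38.5 + 0.27·1.3642 = 36.0333.
Var(X) = E[X²] − (E[X])² = 36.0333 − 20.616 = 15.4173.

15.417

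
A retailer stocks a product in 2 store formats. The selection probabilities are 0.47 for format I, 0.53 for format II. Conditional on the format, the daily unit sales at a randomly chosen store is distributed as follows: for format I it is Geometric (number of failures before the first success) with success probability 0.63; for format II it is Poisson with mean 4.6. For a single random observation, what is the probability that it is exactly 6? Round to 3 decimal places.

Conditional on each format, P(X = 6): I: 0.00161641; II: 0.13227.
By total probability, P(X = 6) = 0.47·0.00161641 + 0.53·0.13227 = 0.0708626.

0.071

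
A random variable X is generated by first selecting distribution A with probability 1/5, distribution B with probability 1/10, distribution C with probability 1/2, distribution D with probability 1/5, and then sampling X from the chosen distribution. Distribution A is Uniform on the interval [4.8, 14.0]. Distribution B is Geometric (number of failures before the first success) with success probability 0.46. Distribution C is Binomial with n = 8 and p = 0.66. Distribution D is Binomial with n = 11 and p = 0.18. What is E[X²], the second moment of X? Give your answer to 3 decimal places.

35.421

For each component E[X²] = Var + (mean)², giving A: 95.4133; B: 3.93006; C: 29.6736; D: 5.544.
Overall E[X²] = 0.2·95.4133 + 0.1·3.93006 + 0.5·29.6736 + 0.2·5.544 = 35.4213.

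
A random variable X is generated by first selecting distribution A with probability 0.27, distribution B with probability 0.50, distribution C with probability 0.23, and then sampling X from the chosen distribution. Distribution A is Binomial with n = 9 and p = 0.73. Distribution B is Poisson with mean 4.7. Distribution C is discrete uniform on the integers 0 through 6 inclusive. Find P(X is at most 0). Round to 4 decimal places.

0.0374

Conditional on each component, P(X ≤ 0): A: 7.6256e-06; B: 0.00909528; C: 0.142857.
By total probability, P(X ≤ 0) = 0.27·7.6256e-06 + 0.5·0.00909528 + 0.23·0.142857 = 0.0374068.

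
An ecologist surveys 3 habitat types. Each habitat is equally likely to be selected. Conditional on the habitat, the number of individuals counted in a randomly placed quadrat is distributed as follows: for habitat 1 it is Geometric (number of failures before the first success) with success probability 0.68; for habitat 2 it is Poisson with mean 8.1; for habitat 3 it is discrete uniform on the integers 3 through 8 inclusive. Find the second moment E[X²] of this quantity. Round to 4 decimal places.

For each component E[X²] = Var + (mean)², giving 1: 0.913495; 2: 73.71; 3: 33.1667.
Overall E[X²] = 0.333333·0.913495 + 0.333333·73.71 + 0.333333·33.1667 = 35.9301.

35.9301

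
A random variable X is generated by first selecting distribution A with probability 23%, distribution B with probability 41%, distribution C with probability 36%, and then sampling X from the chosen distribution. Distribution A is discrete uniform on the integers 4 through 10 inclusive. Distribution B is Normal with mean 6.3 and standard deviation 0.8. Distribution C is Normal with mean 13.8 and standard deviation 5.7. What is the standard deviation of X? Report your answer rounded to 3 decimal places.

Per component, A: μ=7, E[X²]=53; B: μ=6.3, E[X²]=40.33; C: μ=13.8, E[X²]=222.93.
E[X] = 0.23·7 + 0.41·6.3 + 0.36·13.8 = 9.161.
E[X²] = 0.23·53 + 0.41·40.33 + 0.36·222.93 = 108.98.
Var(X) = E[X²] − (E[X])² = 108.98 − 83.9239 = 25.0562.
SD(X) = √25.0562 = 5.00561.

5.006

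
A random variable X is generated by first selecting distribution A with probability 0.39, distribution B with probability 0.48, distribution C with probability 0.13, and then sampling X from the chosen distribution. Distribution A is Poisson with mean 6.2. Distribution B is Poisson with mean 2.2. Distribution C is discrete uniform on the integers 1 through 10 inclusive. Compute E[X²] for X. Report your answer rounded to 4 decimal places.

25.7938

For each component E[X²] = Var + (mean)², giving A: 44.64; B: 7.04; C: 38.5.
Overall E[X²] = 0.39·44.64 + 0.48·7.04 + 0.13·38.5 = 25.7938.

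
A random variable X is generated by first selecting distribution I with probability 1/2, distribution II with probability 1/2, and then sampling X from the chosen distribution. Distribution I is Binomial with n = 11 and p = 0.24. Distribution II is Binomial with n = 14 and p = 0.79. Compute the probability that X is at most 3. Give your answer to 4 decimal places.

0.3702

Conditional on each component, P(X ≤ 3): I: 0.740444; II: 6.72147e-06.
By total probability, P(X ≤ 3) = 0.5·0.740444 + 0.5·6.72147e-06 = 0.370225.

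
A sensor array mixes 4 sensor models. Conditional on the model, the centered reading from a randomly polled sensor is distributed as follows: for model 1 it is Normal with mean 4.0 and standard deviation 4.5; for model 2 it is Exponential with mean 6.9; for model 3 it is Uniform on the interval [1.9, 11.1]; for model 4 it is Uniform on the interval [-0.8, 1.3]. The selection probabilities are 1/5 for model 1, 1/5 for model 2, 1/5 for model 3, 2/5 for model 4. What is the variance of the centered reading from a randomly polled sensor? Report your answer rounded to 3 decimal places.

Per component, 1: μ=4, E[X²]=36.25; 2: μ=6.9, E[X²]=95.22; 3: μ=6.5, E[X²]=49.3033; 4: μ=0.25, E[X²]=0.43.
E[X] = 0.2·4 + 0.2·6.9 + 0.2·6.5 + 0.4·0.25 = 3.58.
E[X²] = 0.2·36.25 + 0.2·95.22 + 0.2·49.3033 + 0.4·0.43 = 36.3267.
Var(X) = E[X²] − (E[X])² = 36.3267 − 12.8164 = 23.5103.

23.510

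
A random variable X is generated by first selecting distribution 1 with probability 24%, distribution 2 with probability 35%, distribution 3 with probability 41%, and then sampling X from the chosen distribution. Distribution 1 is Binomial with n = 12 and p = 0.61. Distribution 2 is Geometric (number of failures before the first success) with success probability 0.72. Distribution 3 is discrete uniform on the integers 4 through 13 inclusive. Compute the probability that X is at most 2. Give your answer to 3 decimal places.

0.343

Conditional on each component, P(X ≤ 2): 1: 0.00224394; 2: 0.978048; 3: 0.
By total probability, P(X ≤ 2) = 0.24·0.00224394 + 0.35·0.978048 + 0.41·0 = 0.342855.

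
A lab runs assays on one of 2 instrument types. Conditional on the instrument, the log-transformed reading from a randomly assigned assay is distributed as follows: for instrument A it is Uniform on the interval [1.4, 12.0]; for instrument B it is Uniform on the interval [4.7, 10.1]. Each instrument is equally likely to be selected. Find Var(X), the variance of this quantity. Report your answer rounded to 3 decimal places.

6.019

Per component, A: μ=6.7, E[X²]=54.2533; B: μ=7.4, E[X²]=57.19.
E[X] = 0.5·6.7 + 0.5·7.4 = 7.05.
E[X²] = 0.5·54.2533 + 0.5·57.19 = 55.7217.
Var(X) = E[X²] − (E[X])² = 55.7217 − 49.7025 = 6.01917.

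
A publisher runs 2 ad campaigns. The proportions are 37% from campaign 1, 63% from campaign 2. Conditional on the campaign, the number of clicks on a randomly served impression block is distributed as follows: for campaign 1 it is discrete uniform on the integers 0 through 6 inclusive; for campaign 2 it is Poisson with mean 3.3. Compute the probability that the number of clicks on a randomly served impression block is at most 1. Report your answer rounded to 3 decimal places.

0.206

Conditional on each campaign, P(X ≤ 1): 1: 0.285714; 2: 0.158598.
By total probability, P(X ≤ 1) = 0.37·0.285714 + 0.63·0.158598 = 0.205631.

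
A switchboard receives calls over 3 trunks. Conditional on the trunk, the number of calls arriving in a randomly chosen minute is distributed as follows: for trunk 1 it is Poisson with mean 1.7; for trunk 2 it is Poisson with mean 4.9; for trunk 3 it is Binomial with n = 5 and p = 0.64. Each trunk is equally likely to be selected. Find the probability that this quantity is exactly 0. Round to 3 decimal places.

0.065

Conditional on each trunk, P(X = 0): 1: 0.182684; 2: 0.00744658; 3: 0.00604662.
By total probability, P(X = 0) = 0.333333·0.182684 + 0.333333·0.00744658 + 0.333333·0.00604662 = 0.0653922.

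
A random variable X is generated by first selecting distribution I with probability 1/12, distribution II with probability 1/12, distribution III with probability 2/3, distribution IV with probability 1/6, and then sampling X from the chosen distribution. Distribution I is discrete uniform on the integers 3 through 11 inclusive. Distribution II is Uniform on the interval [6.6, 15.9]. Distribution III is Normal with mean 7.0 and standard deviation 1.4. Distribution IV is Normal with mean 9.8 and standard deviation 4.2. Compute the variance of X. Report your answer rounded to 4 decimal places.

Per component, I: μ=7, E[X²]=55.6667; II: μ=11.25, E[X²]=133.77; III: μ=7, E[X²]=50.96; IV: μ=9.8, E[X²]=113.68.
E[X] = 0.0833333·7 + 0.0833333·11.25 + 0.666667·7 + 0.166667·9.8 = 7.82083.
E[X²] = 0.0833333·55.6667 + 0.0833333·133.77 + 0.666667·50.96 + 0.166667·113.68 = 68.7064.
Var(X) = E[X²] − (E[X])² = 68.7064 − 61.1654 = 7.54095.

7.5410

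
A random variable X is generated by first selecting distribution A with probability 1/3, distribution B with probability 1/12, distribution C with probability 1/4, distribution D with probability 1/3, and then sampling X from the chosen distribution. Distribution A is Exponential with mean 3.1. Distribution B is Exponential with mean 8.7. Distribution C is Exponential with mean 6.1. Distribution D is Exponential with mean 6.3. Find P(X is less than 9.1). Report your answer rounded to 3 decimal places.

Conditional on each component, P(X < 9.1): A: 0.946895; B: 0.648652; C: 0.775033; D: 0.764123.
By total probability, P(X < 9.1) = 0.333333·0.946895 + 0.0833333·0.648652 + 0.25·0.775033 + 0.333333·0.764123 = 0.818152.

0.818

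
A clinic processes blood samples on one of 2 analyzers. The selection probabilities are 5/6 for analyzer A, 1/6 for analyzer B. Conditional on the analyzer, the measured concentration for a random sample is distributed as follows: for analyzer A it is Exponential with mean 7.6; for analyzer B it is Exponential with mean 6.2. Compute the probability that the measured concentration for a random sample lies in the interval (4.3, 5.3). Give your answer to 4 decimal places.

0.0708

Conditional on each analyzer, P(4.3 < X < 5.3): A: 0.0700178; B: 0.0744476.
By total probability, P(4.3 < X < 5.3) = 0.833333·0.0700178 + 0.166667·0.0744476 = 0.0707561.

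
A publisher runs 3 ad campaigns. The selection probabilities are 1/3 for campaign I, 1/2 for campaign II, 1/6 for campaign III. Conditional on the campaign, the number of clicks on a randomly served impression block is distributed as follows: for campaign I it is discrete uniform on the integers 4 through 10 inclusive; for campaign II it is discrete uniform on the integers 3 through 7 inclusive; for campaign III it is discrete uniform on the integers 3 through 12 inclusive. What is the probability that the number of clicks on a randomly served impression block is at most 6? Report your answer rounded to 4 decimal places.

Conditional on each campaign, P(X ≤ 6): I: 0.428571; II: 0.8; III: 0.4.
By total probability, P(X ≤ 6) = 0.333333·0.428571 + 0.5·0.8 + 0.166667·0.4 = 0.609524.

0.6095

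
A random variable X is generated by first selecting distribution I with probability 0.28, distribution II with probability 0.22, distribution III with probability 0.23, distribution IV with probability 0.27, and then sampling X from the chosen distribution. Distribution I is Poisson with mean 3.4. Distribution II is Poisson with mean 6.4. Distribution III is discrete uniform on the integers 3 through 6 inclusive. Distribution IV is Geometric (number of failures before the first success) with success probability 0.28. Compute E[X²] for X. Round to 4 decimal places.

23.8179

For each component E[X²] = Var + (mean)², giving I: 14.96; II: 47.36; III: 21.5; IV: 15.7959.
Overall E[X²] = 0.28·14.96 + 0.22·47.36 + 0.23·21.5 + 0.27·15.7959 = 23.8179.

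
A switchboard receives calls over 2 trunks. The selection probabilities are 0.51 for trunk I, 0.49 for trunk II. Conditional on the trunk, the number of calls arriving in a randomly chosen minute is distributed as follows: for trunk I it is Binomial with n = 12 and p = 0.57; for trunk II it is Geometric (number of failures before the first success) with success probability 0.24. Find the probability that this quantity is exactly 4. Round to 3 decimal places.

0.070

Conditional on each trunk, P(X = 4): I: 0.0610734; II: 0.0800692.
By total probability, P(X = 4) = 0.51·0.0610734 + 0.49·0.0800692 = 0.0703814.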